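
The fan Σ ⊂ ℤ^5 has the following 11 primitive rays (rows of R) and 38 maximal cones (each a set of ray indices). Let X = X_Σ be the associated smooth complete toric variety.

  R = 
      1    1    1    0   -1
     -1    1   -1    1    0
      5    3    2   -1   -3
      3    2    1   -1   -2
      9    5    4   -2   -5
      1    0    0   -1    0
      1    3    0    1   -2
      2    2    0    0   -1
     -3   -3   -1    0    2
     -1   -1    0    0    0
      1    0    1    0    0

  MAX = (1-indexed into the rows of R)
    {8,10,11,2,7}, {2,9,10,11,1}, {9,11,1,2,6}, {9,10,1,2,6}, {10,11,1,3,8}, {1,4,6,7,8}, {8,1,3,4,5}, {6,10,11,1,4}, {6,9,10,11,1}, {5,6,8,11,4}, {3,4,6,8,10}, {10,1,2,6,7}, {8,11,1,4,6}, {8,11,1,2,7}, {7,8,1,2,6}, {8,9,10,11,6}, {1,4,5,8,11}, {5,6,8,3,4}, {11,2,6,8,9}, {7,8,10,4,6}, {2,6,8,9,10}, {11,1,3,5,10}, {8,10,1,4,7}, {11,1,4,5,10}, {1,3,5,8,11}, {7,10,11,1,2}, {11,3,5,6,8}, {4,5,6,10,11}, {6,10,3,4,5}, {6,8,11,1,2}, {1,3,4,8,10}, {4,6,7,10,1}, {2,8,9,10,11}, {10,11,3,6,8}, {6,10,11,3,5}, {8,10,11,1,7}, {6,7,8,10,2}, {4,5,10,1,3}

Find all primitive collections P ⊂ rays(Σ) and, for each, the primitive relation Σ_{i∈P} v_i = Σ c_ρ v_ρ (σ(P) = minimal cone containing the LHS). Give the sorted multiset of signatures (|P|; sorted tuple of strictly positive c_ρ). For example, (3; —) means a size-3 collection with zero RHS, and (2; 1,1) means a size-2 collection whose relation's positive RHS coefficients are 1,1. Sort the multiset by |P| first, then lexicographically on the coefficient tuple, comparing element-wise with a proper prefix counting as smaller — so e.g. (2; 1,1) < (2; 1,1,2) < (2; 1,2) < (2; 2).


20 collections generate NE(X_Σ); each relation:

  P={2,4}:  v_{2} + v_{4} = v_{6} + v_{7}  ⇒ sig = (2; 1,1)
  P={4,9}:  v_{4} + v_{9} = v_{6} + v_{10}  ⇒ sig = (2; 1,1)
  P={7,9}:  v_{7} + v_{9} = v_{2} + v_{10}  ⇒ sig = (2; 1,1)
  P={2,5}:  v_{2} + v_{5} = v_{1} + v_{3} + v_{8}  ⇒ sig = (2; 1,1,1)
  P={5,9}:  v_{5} + v_{9} = v_{3} + v_{6} + v_{10} + v_{11}  ⇒ sig = (2; 1,1,1,1)
  P={3,9}:  v_{3} + v_{9} = v_{6} + v_{8} + 2·v_{10} + v_{11}  ⇒ sig = (2; 1,1,1,2)
  P={2,3}:  v_{2} + v_{3} = v_{1} + 2·v_{8} + v_{10}  ⇒ sig = (2; 1,1,2)
  P={5,7}:  v_{5} + v_{7} = 2·v_{1} + v_{3} + 2·v_{8} + v_{10}  ⇒ sig = (2; 1,1,2,2)
  P={3,7}:  v_{3} + v_{7} = 2·v_{1} + 3·v_{8} + 2·v_{10}  ⇒ sig = (2; 2,2,3)
  P={1,8,9}:  v_{1} + v_{8} + v_{9} = 0  ⇒ sig = (3; —)
  P={3,4,11}:  v_{3} + v_{4} + v_{11} = v_{5}  ⇒ sig = (3; 1)
  P={6,7,11}:  v_{6} + v_{7} + v_{11} = v_{1} + v_{8}  ⇒ sig = (3; 1,1)
  P={1,3,6}:  v_{1} + v_{3} + v_{6} = 2·v_{4} + v_{11}  ⇒ sig = (3; 1,2)
  P={4,7,11}:  v_{4} + v_{7} + v_{11} = 2·v_{1} + 2·v_{8} + v_{10}  ⇒ sig = (3; 1,2,2)
  P={5,8,10}:  v_{5} + v_{8} + v_{10} = 2·v_{3}  ⇒ sig = (3; 2)
  P={1,5,6}:  v_{1} + v_{5} + v_{6} = 3·v_{4} + 2·v_{11}  ⇒ sig = (3; 2,3)
  P={2,6,10,11}:  v_{2} + v_{6} + v_{10} + v_{11} = 0  ⇒ sig = (4; —)
  P={1,2,8,10}:  v_{1} + v_{2} + v_{8} + v_{10} = v_{7}  ⇒ sig = (4; 1)
  P={1,6,8,10}:  v_{1} + v_{6} + v_{8} + v_{10} = v_{4}  ⇒ sig = (4; 1)
  P={4,8,10,11}:  v_{4} + v_{8} + v_{10} + v_{11} = v_{3}  ⇒ sig = (4; 1)

Sorted signature multiset PRS(X):
{ (2; 1,1) ×3,  (2; 1,1,1),  (2; 1,1,1,1),  (2; 1,1,1,2),  (2; 1,1,2),  (2; 1,1,2,2),  (2; 2,2,3),  (3; —),  (3; 1),  (3; 1,1),  (3; 1,2),  (3; 1,2,2),  (3; 2),  (3; 2,3),  (4; —),  (4; 1) ×3 }


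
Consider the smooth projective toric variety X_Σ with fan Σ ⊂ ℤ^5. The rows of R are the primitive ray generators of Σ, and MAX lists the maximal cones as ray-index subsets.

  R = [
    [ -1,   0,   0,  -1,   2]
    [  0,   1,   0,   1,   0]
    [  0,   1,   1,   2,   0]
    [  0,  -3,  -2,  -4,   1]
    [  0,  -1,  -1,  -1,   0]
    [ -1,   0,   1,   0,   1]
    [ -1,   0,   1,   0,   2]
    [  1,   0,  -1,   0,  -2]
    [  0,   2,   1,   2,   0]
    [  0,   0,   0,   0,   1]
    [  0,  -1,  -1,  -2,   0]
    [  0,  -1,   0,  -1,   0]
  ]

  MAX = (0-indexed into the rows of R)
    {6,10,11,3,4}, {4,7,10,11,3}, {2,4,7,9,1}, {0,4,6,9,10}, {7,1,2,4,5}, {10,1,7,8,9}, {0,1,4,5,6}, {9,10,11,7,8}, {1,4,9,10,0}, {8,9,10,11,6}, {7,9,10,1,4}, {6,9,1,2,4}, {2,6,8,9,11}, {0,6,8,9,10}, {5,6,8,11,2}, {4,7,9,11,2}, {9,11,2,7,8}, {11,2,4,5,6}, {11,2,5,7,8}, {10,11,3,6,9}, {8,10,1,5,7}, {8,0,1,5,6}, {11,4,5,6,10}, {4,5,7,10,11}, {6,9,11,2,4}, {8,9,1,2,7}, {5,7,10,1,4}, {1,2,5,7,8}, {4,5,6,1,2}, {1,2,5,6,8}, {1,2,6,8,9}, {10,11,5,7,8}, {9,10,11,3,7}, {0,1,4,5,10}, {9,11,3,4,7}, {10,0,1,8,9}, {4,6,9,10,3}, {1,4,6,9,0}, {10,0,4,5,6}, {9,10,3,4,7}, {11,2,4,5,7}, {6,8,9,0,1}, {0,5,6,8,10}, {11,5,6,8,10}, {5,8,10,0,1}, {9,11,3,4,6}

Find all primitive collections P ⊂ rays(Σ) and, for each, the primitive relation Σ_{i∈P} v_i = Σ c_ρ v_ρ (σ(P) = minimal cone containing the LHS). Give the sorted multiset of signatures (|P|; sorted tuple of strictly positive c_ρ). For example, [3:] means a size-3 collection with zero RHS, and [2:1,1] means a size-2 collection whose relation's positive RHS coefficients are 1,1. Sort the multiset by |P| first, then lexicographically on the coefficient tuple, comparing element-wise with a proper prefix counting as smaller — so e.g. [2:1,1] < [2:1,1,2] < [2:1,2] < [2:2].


Minimal non-faces — 15 found among 12 rays, 46 max cones:

  • {1,11}:  v_{1} + v_{11} = 0 — sig = [2:]
  • {2,10}:  v_{2} + v_{10} = 0 — sig = [2:]
  • {6,7}:  v_{6} + v_{7} = 0 — sig = [2:]
  • {4,8}:  v_{4} + v_{8} = v_{1} — sig = [2:1]
  • {5,9}:  v_{5} + v_{9} = v_{6} — sig = [2:1]
  • {0,2}:  v_{0} + v_{2} = v_{1} + v_{6} — sig = [2:1,1]
  • {0,7}:  v_{0} + v_{7} = v_{1} + v_{10} — sig = [2:1,1]
  • {0,11}:  v_{0} + v_{11} = v_{6} + v_{10} — sig = [2:1,1]
  • {3,8}:  v_{3} + v_{8} = v_{9} + v_{10} — sig = [2:1,1]
  • {1,3}:  v_{1} + v_{3} = v_{4} + v_{9} + v_{10} — sig = [2:1,1,1]
  • {2,3}:  v_{2} + v_{3} = v_{4} + v_{9} + v_{11} — sig = [2:1,1,1]
  • {3,5}:  v_{3} + v_{5} = v_{4} + v_{6} + v_{10} + v_{11} — sig = [2:1,1,1,1]
  • {0,3}:  v_{0} + v_{3} = v_{4} + v_{6} + v_{9} + 2·v_{10} — sig = [2:1,1,1,2]
  • {1,6,10}:  v_{1} + v_{6} + v_{10} = v_{0} — sig = [3:1]
  • {4,9,10,11}:  v_{4} + v_{9} + v_{10} + v_{11} = v_{3} — sig = [4:1]

Signatures (|P|; sorted positive RHS coefficients), sorted:
    [2:]
    [2:]
    [2:]
    [2:1]
    [2:1]
    [2:1,1]
    [2:1,1]
    [2:1,1]
    [2:1,1]
    [2:1,1,1]
    [2:1,1,1]
    [2:1,1,1,1]
    [2:1,1,1,2]
    [3:1]
    [4:1]


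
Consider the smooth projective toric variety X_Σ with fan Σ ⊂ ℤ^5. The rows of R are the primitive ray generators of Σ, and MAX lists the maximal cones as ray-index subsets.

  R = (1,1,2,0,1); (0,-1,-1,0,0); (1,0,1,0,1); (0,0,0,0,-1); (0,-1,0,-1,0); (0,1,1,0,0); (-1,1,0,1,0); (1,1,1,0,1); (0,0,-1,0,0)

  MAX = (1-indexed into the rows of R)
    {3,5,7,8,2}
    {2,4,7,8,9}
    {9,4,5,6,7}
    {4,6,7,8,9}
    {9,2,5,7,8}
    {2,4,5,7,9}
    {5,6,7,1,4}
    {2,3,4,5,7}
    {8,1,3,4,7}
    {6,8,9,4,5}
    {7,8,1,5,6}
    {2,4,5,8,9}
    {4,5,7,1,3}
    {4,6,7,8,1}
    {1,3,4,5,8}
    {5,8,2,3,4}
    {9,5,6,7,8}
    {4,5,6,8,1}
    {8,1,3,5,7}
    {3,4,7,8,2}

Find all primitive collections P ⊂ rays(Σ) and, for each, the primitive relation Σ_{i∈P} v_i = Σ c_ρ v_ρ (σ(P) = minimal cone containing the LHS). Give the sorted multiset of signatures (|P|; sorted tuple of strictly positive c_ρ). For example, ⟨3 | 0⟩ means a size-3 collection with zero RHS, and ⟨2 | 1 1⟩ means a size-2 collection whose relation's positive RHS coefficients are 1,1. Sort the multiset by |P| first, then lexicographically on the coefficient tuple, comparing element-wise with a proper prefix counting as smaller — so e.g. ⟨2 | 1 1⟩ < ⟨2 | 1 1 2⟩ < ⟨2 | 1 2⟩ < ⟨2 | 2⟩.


Δ(Σ) — 9 vertices, 6 min non-faces:

  P = {2,6}:  v_{2} + v_{6} = 0  so sig = ⟨2 | 0⟩
  P = {1,2}:  v_{1} + v_{2} = v_{3}  so sig = ⟨2 | 1⟩
  P = {1,9}:  v_{1} + v_{9} = v_{8}  so sig = ⟨2 | 1⟩
  P = {3,6}:  v_{3} + v_{6} = v_{1}  so sig = ⟨2 | 1⟩
  P = {3,9}:  v_{3} + v_{9} = v_{2} + v_{8}  so sig = ⟨2 | 1 1⟩
  P = {4,5,7,8}:  v_{4} + v_{5} + v_{7} + v_{8} = v_{6}  so sig = ⟨4 | 1⟩

Hence PRS(X_Σ) =
[⟨2 | 0⟩, ⟨2 | 1⟩, ⟨2 | 1⟩, ⟨2 | 1⟩, ⟨2 | 1 1⟩, ⟨4 | 1⟩]


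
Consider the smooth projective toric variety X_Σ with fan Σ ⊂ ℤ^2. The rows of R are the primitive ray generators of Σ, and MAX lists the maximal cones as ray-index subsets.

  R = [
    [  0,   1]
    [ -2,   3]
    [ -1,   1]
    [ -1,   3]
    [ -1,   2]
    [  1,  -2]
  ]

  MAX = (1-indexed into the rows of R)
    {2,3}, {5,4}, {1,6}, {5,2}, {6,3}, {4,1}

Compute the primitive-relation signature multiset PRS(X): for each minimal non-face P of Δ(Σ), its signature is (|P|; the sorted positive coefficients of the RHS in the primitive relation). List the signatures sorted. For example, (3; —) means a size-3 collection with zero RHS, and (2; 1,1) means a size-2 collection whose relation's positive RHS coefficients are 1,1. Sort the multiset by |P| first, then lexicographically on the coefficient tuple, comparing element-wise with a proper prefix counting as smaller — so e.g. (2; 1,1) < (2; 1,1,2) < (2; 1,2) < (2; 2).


Δ(Σ) — 6 vertices, 9 min non-faces:

  {5,6}:  v_{5} + v_{6} = 0  ⟹  sig = (2; —)
  {1,3}:  v_{1} + v_{3} = v_{5}  ⟹  sig = (2; 1)
  {1,5}:  v_{1} + v_{5} = v_{4}  ⟹  sig = (2; 1)
  {2,6}:  v_{2} + v_{6} = v_{3}  ⟹  sig = (2; 1)
  {3,5}:  v_{3} + v_{5} = v_{2}  ⟹  sig = (2; 1)
  {4,6}:  v_{4} + v_{6} = v_{1}  ⟹  sig = (2; 1)
  {1,2}:  v_{1} + v_{2} = 2·v_{5}  ⟹  sig = (2; 2)
  {3,4}:  v_{3} + v_{4} = 2·v_{5}  ⟹  sig = (2; 2)
  {2,4}:  v_{2} + v_{4} = 3·v_{5}  ⟹  sig = (2; 3)

Sorted signature multiset PRS(X):
{ (2; —),  (2; 1) ×5,  (2; 2) ×2,  (2; 3) }


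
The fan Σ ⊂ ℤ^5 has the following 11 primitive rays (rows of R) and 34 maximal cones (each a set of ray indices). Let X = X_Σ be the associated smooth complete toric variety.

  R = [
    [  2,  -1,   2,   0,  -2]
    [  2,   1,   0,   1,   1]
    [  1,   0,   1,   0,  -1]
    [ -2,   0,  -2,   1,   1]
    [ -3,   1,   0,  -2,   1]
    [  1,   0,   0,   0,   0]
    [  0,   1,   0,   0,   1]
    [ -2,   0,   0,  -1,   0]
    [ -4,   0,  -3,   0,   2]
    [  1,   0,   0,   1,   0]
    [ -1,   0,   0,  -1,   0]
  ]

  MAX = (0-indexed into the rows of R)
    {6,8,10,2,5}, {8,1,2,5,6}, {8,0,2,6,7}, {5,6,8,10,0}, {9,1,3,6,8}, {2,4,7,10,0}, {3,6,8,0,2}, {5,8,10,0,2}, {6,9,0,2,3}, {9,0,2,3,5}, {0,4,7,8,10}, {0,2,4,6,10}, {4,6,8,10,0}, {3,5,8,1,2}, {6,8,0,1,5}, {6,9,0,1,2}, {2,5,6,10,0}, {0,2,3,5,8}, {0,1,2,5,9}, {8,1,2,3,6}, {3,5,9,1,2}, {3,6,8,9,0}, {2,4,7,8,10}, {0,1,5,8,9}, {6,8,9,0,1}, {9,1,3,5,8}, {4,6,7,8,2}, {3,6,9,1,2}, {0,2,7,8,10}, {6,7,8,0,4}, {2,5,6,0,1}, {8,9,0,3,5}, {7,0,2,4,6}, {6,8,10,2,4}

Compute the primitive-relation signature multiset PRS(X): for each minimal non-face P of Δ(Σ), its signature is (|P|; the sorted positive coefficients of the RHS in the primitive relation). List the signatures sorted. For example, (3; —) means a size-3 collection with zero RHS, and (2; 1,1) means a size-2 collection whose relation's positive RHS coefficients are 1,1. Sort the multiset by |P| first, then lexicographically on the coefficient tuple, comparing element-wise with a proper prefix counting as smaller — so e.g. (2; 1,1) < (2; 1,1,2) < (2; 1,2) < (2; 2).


Primitive collections (20):

  P={9,10}:  v_{9} + v_{10} = 0  so sig = (2; —)
  P={1,7}:  v_{1} + v_{7} = v_{6}  so sig = (2; 1)
  P={5,7}:  v_{5} + v_{7} = v_{10}  so sig = (2; 1)
  P={1,10}:  v_{1} + v_{10} = v_{5} + v_{6}  so sig = (2; 1,1)
  P={3,10}:  v_{3} + v_{10} = v_{2} + v_{8}  so sig = (2; 1,1)
  P={4,9}:  v_{4} + v_{9} = v_{6} + v_{7}  so sig = (2; 1,1)
  P={3,4}:  v_{3} + v_{4} = v_{2} + v_{6} + v_{7} + v_{8}  so sig = (2; 1,1,1,1)
  P={7,9}:  v_{7} + v_{9} = v_{0} + v_{2} + v_{6} + v_{8}  so sig = (2; 1,1,1,1)
  P={3,7}:  v_{3} + v_{7} = v_{0} + 2·v_{2} + v_{6} + 2·v_{8}  so sig = (2; 1,1,2,2)
  P={1,4}:  v_{1} + v_{4} = 2·v_{6} + v_{10}  so sig = (2; 1,2)
  P={4,5}:  v_{4} + v_{5} = v_{6} + 2·v_{10}  so sig = (2; 1,2)
  P={2,8,9}:  v_{2} + v_{8} + v_{9} = v_{3}  so sig = (3; 1)
  P={5,6,9}:  v_{5} + v_{6} + v_{9} = v_{1}  so sig = (3; 1)
  P={6,7,10}:  v_{6} + v_{7} + v_{10} = v_{4}  so sig = (3; 1)
  P={3,5,6}:  v_{3} + v_{5} + v_{6} = v_{1} + v_{2} + v_{8}  so sig = (3; 1,1,1)
  P={0,1,3}:  v_{0} + v_{1} + v_{3} = 2·v_{9}  so sig = (3; 2)
  P={0,1,2,8}:  v_{0} + v_{1} + v_{2} + v_{8} = v_{9}  so sig = (4; 1)
  P={0,2,4,8}:  v_{0} + v_{2} + v_{4} + v_{8} = 2·v_{7}  so sig = (4; 2)
  P={0,2,5,6,8}:  v_{0} + v_{2} + v_{5} + v_{6} + v_{8} = 0  so sig = (5; —)
  P={0,2,6,8,10}:  v_{0} + v_{2} + v_{6} + v_{8} + v_{10} = v_{7}  so sig = (5; 1)

Sorted signature multiset PRS(X):
[(2; —), (2; 1), (2; 1), (2; 1,1), (2; 1,1), (2; 1,1), (2; 1,1,1,1), (2; 1,1,1,1), (2; 1,1,2,2), (2; 1,2), (2; 1,2), (3; 1), (3; 1), (3; 1), (3; 1,1,1), (3; 2), (4; 1), (4; 2), (5; —), (5; 1)]


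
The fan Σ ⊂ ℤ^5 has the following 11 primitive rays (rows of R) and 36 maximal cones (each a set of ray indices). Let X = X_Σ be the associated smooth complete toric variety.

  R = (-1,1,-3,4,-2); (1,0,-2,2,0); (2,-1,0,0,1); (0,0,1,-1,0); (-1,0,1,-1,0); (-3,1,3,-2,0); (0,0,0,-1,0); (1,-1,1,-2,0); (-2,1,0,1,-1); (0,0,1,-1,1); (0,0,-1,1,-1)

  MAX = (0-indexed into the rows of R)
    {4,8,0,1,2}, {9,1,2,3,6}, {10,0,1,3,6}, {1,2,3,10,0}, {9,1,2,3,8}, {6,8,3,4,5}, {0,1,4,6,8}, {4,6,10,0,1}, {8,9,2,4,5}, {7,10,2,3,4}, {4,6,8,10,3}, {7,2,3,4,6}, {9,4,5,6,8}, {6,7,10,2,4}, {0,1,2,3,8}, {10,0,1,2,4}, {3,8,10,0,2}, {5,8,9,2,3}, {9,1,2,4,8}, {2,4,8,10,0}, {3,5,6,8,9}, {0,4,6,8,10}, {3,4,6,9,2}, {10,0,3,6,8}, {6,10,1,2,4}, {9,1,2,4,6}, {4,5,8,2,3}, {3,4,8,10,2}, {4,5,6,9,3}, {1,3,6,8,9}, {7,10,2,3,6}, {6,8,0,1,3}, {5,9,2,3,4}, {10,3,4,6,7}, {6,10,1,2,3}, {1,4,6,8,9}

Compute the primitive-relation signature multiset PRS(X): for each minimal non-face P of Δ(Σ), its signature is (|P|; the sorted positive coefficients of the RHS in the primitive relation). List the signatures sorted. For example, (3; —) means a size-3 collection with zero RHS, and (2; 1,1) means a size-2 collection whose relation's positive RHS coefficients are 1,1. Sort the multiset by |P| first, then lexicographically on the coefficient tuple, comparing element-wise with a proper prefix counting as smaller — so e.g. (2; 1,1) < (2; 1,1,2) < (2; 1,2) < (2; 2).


18 collections generate NE(X_Σ); each relation:

  P={9,10}:  v_{9} + v_{10} = 0 — sig = (2; —)
  P={0,9}:  v_{0} + v_{9} = v_{1} + v_{8} — sig = (2; 1,1)
  P={1,5}:  v_{1} + v_{5} = v_{8} + v_{9} — sig = (2; 1,1)
  P={1,7}:  v_{1} + v_{7} = v_{2} + v_{6} + v_{10} — sig = (2; 1,1,1)
  P={5,10}:  v_{5} + v_{10} = v_{3} + v_{4} + v_{8} — sig = (2; 1,1,1)
  P={7,8}:  v_{7} + v_{8} = v_{3} + v_{4} + v_{10} — sig = (2; 1,1,1)
  P={7,9}:  v_{7} + v_{9} = v_{2} + v_{3} + v_{4} + v_{6} — sig = (2; 1,1,1,1)
  P={0,5}:  v_{0} + v_{5} = 2·v_{8} — sig = (2; 2)
  P={0,7}:  v_{0} + v_{7} = 2·v_{10} — sig = (2; 2)
  P={5,7}:  v_{5} + v_{7} = 2·v_{3} + 2·v_{4} — sig = (2; 2,2)
  P={1,3,4}:  v_{1} + v_{3} + v_{4} = 0 — sig = (3; —)
  P={2,6,8}:  v_{2} + v_{6} + v_{8} = 0 — sig = (3; —)
  P={1,8,10}:  v_{1} + v_{8} + v_{10} = v_{0} — sig = (3; 1)
  P={0,2,6}:  v_{0} + v_{2} + v_{6} = v_{1} + v_{10} — sig = (3; 1,1)
  P={0,3,4}:  v_{0} + v_{3} + v_{4} = v_{8} + v_{10} — sig = (3; 1,1)
  P={2,5,6}:  v_{2} + v_{5} + v_{6} = v_{3} + v_{4} + v_{9} — sig = (3; 1,1,1)
  P={3,4,8,9}:  v_{3} + v_{4} + v_{8} + v_{9} = v_{5} — sig = (4; 1)
  P={2,3,4,6,10}:  v_{2} + v_{3} + v_{4} + v_{6} + v_{10} = v_{7} — sig = (5; 1)

Sorted signature multiset PRS(X):
    (2; —)
    (2; 1,1)
    (2; 1,1)
    (2; 1,1,1)
    (2; 1,1,1)
    (2; 1,1,1)
    (2; 1,1,1,1)
    (2; 2)
    (2; 2)
    (2; 2,2)
    (3; —)
    (3; —)
    (3; 1)
    (3; 1,1)
    (3; 1,1)
    (3; 1,1,1)
    (4; 1)
    (5; 1)


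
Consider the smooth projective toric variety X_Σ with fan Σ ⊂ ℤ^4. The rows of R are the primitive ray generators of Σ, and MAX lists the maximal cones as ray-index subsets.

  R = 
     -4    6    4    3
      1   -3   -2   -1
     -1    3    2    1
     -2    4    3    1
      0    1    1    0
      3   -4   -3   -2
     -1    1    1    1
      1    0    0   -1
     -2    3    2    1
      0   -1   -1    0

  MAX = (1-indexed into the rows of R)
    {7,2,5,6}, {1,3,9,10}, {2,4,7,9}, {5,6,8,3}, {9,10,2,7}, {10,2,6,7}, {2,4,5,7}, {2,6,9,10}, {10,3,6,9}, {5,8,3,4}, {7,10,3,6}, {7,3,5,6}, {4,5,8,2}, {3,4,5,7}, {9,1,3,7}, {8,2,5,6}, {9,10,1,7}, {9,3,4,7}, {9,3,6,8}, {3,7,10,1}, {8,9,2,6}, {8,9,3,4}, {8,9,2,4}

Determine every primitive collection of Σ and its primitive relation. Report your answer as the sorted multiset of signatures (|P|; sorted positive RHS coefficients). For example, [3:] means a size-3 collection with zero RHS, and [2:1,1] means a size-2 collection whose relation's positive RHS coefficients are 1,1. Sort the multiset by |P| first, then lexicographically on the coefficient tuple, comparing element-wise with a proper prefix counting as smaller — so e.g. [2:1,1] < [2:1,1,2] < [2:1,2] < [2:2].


The 14 primitive collections of Σ (r=10, n=4):

  P={2,3}:  v_{2} + v_{3} = 0  ⟹  sig = [2:]
  P={5,10}:  v_{5} + v_{10} = 0  ⟹  sig = [2:]
  P={4,6}:  v_{4} + v_{6} = v_{8}  ⟹  sig = [2:1]
  P={4,10}:  v_{4} + v_{10} = v_{9}  ⟹  sig = [2:1]
  P={5,9}:  v_{5} + v_{9} = v_{4}  ⟹  sig = [2:1]
  P={7,8}:  v_{7} + v_{8} = v_{5}  ⟹  sig = [2:1]
  P={1,6}:  v_{1} + v_{6} = v_{3} + v_{10}  ⟹  sig = [2:1,1]
  P={1,8}:  v_{1} + v_{8} = v_{3} + v_{9}  ⟹  sig = [2:1,1]
  P={8,10}:  v_{8} + v_{10} = v_{6} + v_{9}  ⟹  sig = [2:1,1]
  P={1,2}:  v_{1} + v_{2} = v_{7} + v_{9} + v_{10}  ⟹  sig = [2:1,1,1]
  P={1,5}:  v_{1} + v_{5} = v_{3} + v_{7} + v_{9}  ⟹  sig = [2:1,1,1]
  P={1,4}:  v_{1} + v_{4} = v_{3} + v_{7} + 2·v_{9}  ⟹  sig = [2:1,1,2]
  P={6,7,9}:  v_{6} + v_{7} + v_{9} = 0  ⟹  sig = [3:]
  P={3,7,9,10}:  v_{3} + v_{7} + v_{9} + v_{10} = v_{1}  ⟹  sig = [4:1]

Sorted signature multiset PRS(X):
    [2:]
    [2:]
    [2:1]
    [2:1]
    [2:1]
    [2:1]
    [2:1,1]
    [2:1,1]
    [2:1,1]
    [2:1,1,1]
    [2:1,1,1]
    [2:1,1,2]
    [3:]
    [4:1]


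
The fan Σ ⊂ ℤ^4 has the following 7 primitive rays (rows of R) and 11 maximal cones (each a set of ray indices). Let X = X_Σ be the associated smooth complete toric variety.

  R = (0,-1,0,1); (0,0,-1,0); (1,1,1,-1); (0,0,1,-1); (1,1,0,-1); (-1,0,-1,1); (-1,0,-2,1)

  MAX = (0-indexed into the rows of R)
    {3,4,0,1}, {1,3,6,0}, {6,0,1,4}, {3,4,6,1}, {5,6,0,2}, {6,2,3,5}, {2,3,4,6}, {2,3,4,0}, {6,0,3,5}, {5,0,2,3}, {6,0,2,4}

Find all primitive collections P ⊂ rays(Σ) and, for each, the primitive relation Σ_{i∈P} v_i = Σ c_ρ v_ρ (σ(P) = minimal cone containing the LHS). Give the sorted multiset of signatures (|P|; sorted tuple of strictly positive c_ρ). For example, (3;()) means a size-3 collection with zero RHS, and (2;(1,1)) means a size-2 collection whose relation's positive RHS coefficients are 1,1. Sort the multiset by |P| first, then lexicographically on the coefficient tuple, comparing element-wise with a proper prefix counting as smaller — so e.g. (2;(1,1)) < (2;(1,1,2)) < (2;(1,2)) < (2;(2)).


5 minimal non-faces of Δ(Σ) (on 7 rays):

  {1,2}:  v_{1} + v_{2} = v_{4} ; sig = (2;(1))
  {1,5}:  v_{1} + v_{5} = v_{6} ; sig = (2;(1))
  {4,5}:  v_{4} + v_{5} = v_{2} + v_{6} ; sig = (2;(1,1))
  {0,2,3,6}:  v_{0} + v_{2} + v_{3} + v_{6} = 0 ; sig = (4;())
  {0,3,4,6}:  v_{0} + v_{3} + v_{4} + v_{6} = v_{1} ; sig = (4;(1))

so the primitive-relation signature multiset is
{ (2;(1)) ×2,  (2;(1,1)),  (4;()),  (4;(1)) }


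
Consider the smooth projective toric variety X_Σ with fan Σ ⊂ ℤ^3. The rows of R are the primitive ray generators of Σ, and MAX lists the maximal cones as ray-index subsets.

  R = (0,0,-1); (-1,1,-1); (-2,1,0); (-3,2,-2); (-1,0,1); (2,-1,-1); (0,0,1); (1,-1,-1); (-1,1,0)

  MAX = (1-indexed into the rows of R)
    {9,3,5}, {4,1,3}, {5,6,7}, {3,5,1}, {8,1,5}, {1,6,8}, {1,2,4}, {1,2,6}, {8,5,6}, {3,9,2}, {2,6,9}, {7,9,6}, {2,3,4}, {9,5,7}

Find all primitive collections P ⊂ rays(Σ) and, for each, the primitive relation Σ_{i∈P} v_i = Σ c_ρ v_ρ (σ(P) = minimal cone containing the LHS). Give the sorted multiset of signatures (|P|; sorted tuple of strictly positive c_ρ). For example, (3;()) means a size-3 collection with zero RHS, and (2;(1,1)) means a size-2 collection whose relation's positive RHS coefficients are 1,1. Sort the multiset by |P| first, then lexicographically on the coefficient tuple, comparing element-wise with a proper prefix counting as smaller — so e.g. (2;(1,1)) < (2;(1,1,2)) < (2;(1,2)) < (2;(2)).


18 minimal non-faces of Δ(Σ) (on 9 rays):

  P = {1,7}:  v_{1} + v_{7} = 0  →  sig = (2;())
  P = {1,9}:  v_{1} + v_{9} = v_{2}  →  sig = (2;(1))
  P = {2,5}:  v_{2} + v_{5} = v_{3}  →  sig = (2;(1))
  P = {2,7}:  v_{2} + v_{7} = v_{9}  →  sig = (2;(1))
  P = {3,6}:  v_{3} + v_{6} = v_{1}  →  sig = (2;(1))
  P = {8,9}:  v_{8} + v_{9} = v_{1}  →  sig = (2;(1))
  P = {3,7}:  v_{3} + v_{7} = v_{5} + v_{9}  →  sig = (2;(1,1))
  P = {4,7}:  v_{4} + v_{7} = v_{2} + v_{3}  →  sig = (2;(1,1))
  P = {7,8}:  v_{7} + v_{8} = v_{5} + v_{6}  →  sig = (2;(1,1))
  P = {3,8}:  v_{3} + v_{8} = 2·v_{1} + v_{5}  →  sig = (2;(1,2))
  P = {4,5}:  v_{4} + v_{5} = v_{1} + 2·v_{3}  →  sig = (2;(1,2))
  P = {4,6}:  v_{4} + v_{6} = 2·v_{1} + v_{2}  →  sig = (2;(1,2))
  P = {4,9}:  v_{4} + v_{9} = 2·v_{2} + v_{3}  →  sig = (2;(1,2))
  P = {4,8}:  v_{4} + v_{8} = 3·v_{1} + v_{3}  →  sig = (2;(1,3))
  P = {2,8}:  v_{2} + v_{8} = 2·v_{1}  →  sig = (2;(2))
  P = {5,6,9}:  v_{5} + v_{6} + v_{9} = 0  →  sig = (3;())
  P = {1,2,3}:  v_{1} + v_{2} + v_{3} = v_{4}  →  sig = (3;(1))
  P = {1,5,6}:  v_{1} + v_{5} + v_{6} = v_{8}  →  sig = (3;(1))

so the primitive-relation signature multiset is
[(2;()), (2;(1)), (2;(1)), (2;(1)), (2;(1)), (2;(1)), (2;(1,1)), (2;(1,1)), (2;(1,1)), (2;(1,2)), (2;(1,2)), (2;(1,2)), (2;(1,2)), (2;(1,3)), (2;(2)), (3;()), (3;(1)), (3;(1))]


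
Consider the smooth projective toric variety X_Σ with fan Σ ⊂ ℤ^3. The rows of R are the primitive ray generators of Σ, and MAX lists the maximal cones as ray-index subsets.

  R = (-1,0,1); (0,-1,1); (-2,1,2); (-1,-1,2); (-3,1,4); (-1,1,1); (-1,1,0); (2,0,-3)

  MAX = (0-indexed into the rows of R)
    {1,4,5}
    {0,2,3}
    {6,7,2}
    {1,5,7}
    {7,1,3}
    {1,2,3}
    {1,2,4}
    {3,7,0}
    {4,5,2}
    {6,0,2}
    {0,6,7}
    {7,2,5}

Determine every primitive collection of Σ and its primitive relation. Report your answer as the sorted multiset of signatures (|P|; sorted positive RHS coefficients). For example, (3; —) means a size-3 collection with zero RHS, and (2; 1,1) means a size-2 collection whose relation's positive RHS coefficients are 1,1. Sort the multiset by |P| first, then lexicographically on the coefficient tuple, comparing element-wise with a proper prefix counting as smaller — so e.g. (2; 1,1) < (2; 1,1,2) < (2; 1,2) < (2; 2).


Σ has 14 primitive collections:

  P = {0,1}:  v_{0} + v_{1} = v_{3} ; sig = (2; 1)
  P = {0,5}:  v_{0} + v_{5} = v_{2} ; sig = (2; 1)
  P = {1,6}:  v_{1} + v_{6} = v_{0} ; sig = (2; 1)
  P = {4,7}:  v_{4} + v_{7} = v_{5} ; sig = (2; 1)
  P = {3,5}:  v_{3} + v_{5} = v_{1} + v_{2} ; sig = (2; 1,1)
  P = {0,4}:  v_{0} + v_{4} = v_{1} + 2·v_{2} ; sig = (2; 1,2)
  P = {5,6}:  v_{5} + v_{6} = 2·v_{2} + v_{7} ; sig = (2; 1,2)
  P = {3,6}:  v_{3} + v_{6} = 2·v_{0} ; sig = (2; 2)
  P = {4,6}:  v_{4} + v_{6} = 2·v_{2} ; sig = (2; 2)
  P = {3,4}:  v_{3} + v_{4} = 2·v_{1} + 2·v_{2} ; sig = (2; 2,2)
  P = {1,2,7}:  v_{1} + v_{2} + v_{7} = 0 ; sig = (3; —)
  P = {0,2,7}:  v_{0} + v_{2} + v_{7} = v_{6} ; sig = (3; 1)
  P = {1,2,5}:  v_{1} + v_{2} + v_{5} = v_{4} ; sig = (3; 1)
  P = {2,3,7}:  v_{2} + v_{3} + v_{7} = v_{0} ; sig = (3; 1)

Hence PRS(X_Σ) =
    (2; 1)
    (2; 1)
    (2; 1)
    (2; 1)
    (2; 1,1)
    (2; 1,2)
    (2; 1,2)
    (2; 2)
    (2; 2)
    (2; 2,2)
    (3; —)
    (3; 1)
    (3; 1)
    (3; 1)


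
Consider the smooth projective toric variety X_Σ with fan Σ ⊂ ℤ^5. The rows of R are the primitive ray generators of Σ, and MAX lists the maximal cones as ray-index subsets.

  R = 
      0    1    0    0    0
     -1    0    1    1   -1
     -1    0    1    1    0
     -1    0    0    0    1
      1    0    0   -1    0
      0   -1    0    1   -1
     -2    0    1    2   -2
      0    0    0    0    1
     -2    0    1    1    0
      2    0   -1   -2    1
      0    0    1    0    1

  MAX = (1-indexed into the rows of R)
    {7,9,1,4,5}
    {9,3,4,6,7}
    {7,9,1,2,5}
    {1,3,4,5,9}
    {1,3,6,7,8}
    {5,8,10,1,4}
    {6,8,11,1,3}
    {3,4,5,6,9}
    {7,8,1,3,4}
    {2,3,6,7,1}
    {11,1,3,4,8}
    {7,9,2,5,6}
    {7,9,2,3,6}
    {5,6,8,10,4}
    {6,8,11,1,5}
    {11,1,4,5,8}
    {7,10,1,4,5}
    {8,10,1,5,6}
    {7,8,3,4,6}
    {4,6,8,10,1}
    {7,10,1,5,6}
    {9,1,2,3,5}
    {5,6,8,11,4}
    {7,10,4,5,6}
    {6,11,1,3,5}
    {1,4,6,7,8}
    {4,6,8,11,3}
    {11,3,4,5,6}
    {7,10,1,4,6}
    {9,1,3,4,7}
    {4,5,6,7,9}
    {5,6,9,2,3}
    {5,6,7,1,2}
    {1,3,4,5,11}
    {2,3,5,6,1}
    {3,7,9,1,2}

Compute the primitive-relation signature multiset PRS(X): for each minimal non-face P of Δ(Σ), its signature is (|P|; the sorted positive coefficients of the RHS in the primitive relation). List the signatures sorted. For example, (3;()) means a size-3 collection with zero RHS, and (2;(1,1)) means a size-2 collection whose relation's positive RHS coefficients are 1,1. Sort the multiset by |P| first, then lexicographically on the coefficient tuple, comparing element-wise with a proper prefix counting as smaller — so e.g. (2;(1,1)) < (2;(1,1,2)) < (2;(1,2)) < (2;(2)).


Σ has 18 primitive collections:

  {2,4}:  v_{2} + v_{4} = v_{9}  →  sig = (2;(1))
  {2,8}:  v_{2} + v_{8} = v_{3}  →  sig = (2;(1))
  {2,10}:  v_{2} + v_{10} = v_{5}  →  sig = (2;(1))
  {3,10}:  v_{3} + v_{10} = v_{5} + v_{8}  →  sig = (2;(1,1))
  {7,11}:  v_{7} + v_{11} = v_{2} + v_{3}  →  sig = (2;(1,1))
  {8,9}:  v_{8} + v_{9} = v_{3} + v_{4}  →  sig = (2;(1,1))
  {9,10}:  v_{9} + v_{10} = v_{4} + v_{5}  →  sig = (2;(1,1))
  {9,11}:  v_{9} + v_{11} = 2·v_{3} + v_{4} + v_{5}  →  sig = (2;(1,1,2))
  {2,11}:  v_{2} + v_{11} = 2·v_{3} + v_{5}  →  sig = (2;(1,2))
  {10,11}:  v_{10} + v_{11} = 2·v_{5} + 2·v_{8}  →  sig = (2;(2,2))
  {7,8,10}:  v_{7} + v_{8} + v_{10} = 0  →  sig = (3;())
  {3,5,8}:  v_{3} + v_{5} + v_{8} = v_{11}  →  sig = (3;(1))
  {5,7,8}:  v_{5} + v_{7} + v_{8} = v_{2}  →  sig = (3;(1))
  {1,6,9}:  v_{1} + v_{6} + v_{9} = v_{7} + v_{8}  →  sig = (3;(1,1))
  {3,5,7}:  v_{3} + v_{5} + v_{7} = 2·v_{2}  →  sig = (3;(2))
  {1,4,5,6}:  v_{1} + v_{4} + v_{5} + v_{6} = 0  →  sig = (4;())
  {1,4,6,11}:  v_{1} + v_{4} + v_{6} + v_{11} = v_{3} + v_{8}  →  sig = (4;(1,1))
  {1,3,4,6}:  v_{1} + v_{3} + v_{4} + v_{6} = v_{7} + 2·v_{8}  →  sig = (4;(1,2))

Sorted signature multiset PRS(X):
    (2;(1))
    (2;(1))
    (2;(1))
    (2;(1,1))
    (2;(1,1))
    (2;(1,1))
    (2;(1,1))
    (2;(1,1,2))
    (2;(1,2))
    (2;(2,2))
    (3;())
    (3;(1))
    (3;(1))
    (3;(1,1))
    (3;(2))
    (4;())
    (4;(1,1))
    (4;(1,2))


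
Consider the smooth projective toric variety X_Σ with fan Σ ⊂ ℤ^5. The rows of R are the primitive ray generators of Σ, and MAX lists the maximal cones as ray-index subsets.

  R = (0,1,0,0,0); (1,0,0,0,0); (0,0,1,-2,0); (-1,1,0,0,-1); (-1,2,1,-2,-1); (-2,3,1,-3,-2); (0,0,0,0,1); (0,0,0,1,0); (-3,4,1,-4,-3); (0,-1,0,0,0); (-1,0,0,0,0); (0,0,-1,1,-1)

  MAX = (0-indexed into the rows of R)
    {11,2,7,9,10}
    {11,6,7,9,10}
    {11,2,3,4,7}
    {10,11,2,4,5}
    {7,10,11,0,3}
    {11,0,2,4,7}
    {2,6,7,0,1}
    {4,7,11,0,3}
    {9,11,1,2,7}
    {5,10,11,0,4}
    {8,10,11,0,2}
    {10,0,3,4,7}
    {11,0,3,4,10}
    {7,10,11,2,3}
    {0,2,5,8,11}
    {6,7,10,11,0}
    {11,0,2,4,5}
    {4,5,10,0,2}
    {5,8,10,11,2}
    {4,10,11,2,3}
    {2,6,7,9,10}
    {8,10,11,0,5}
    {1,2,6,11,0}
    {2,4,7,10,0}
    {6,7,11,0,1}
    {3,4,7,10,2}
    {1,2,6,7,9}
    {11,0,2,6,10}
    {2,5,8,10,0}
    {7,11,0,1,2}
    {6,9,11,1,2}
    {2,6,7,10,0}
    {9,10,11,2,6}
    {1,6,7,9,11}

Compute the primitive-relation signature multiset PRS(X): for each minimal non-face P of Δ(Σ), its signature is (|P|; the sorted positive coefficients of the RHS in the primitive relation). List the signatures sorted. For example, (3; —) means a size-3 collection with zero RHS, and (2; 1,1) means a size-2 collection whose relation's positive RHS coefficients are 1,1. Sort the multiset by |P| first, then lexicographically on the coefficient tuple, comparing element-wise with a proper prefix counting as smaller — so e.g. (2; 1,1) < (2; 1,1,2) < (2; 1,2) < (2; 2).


25 minimal non-faces of Δ(Σ) (on 12 rays):

  • {0,9}:  v_{0} + v_{9} = 0 ; sig = (2; —)
  • {1,10}:  v_{1} + v_{10} = 0 ; sig = (2; —)
  • {3,6}:  v_{3} + v_{6} = v_{0} + v_{10} ; sig = (2; 1,1)
  • {4,9}:  v_{4} + v_{9} = v_{2} + v_{3} ; sig = (2; 1,1)
  • {5,7}:  v_{5} + v_{7} = v_{3} + v_{4} ; sig = (2; 1,1)
  • {1,3}:  v_{1} + v_{3} = v_{0} + v_{2} + v_{7} + v_{11} ; sig = (2; 1,1,1,1)
  • {1,5}:  v_{1} + v_{5} = v_{0} + v_{2} + v_{4} + v_{11} ; sig = (2; 1,1,1,1)
  • {1,8}:  v_{1} + v_{8} = v_{0} + v_{2} + v_{5} + v_{11} ; sig = (2; 1,1,1,1)
  • {3,8}:  v_{3} + v_{8} = v_{4} + v_{5} + v_{10} + v_{11} ; sig = (2; 1,1,1,1)
  • {3,9}:  v_{3} + v_{9} = v_{2} + v_{7} + v_{10} + v_{11} ; sig = (2; 1,1,1,1)
  • {5,9}:  v_{5} + v_{9} = v_{2} + v_{4} + v_{10} + v_{11} ; sig = (2; 1,1,1,1)
  • {8,9}:  v_{8} + v_{9} = v_{2} + v_{5} + v_{10} + v_{11} ; sig = (2; 1,1,1,1)
  • {3,5}:  v_{3} + v_{5} = 2·v_{4} + v_{10} + v_{11} ; sig = (2; 1,1,2)
  • {4,6}:  v_{4} + v_{6} = 2·v_{0} + v_{2} + v_{10} ; sig = (2; 1,1,2)
  • {7,8}:  v_{7} + v_{8} = 2·v_{4} + v_{10} + v_{11} ; sig = (2; 1,1,2)
  • {1,4}:  v_{1} + v_{4} = 2·v_{0} + 2·v_{2} + v_{7} + v_{11} ; sig = (2; 1,1,2,2)
  • {5,6}:  v_{5} + v_{6} = 3·v_{0} + 2·v_{2} + 2·v_{10} + v_{11} ; sig = (2; 1,2,2,3)
  • {4,8}:  v_{4} + v_{8} = 2·v_{5} ; sig = (2; 2)
  • {6,8}:  v_{6} + v_{8} = 4·v_{0} + 3·v_{2} + 3·v_{10} + 2·v_{11} ; sig = (2; 2,3,3,4)
  • {0,2,3}:  v_{0} + v_{2} + v_{3} = v_{4} ; sig = (3; 1)
  • {2,6,7,11}:  v_{2} + v_{6} + v_{7} + v_{11} = 0 ; sig = (4; —)
  • {4,7,10,11}:  v_{4} + v_{7} + v_{10} + v_{11} = 2·v_{3} ; sig = (4; 2)
  • {0,2,4,10,11}:  v_{0} + v_{2} + v_{4} + v_{10} + v_{11} = v_{5} ; sig = (5; 1)
  • {0,2,5,10,11}:  v_{0} + v_{2} + v_{5} + v_{10} + v_{11} = v_{8} ; sig = (5; 1)
  • {0,2,7,10,11}:  v_{0} + v_{2} + v_{7} + v_{10} + v_{11} = v_{3} ; sig = (5; 1)

so the primitive-relation signature multiset is
[(2; —), (2; —), (2; 1,1), (2; 1,1), (2; 1,1), (2; 1,1,1,1), (2; 1,1,1,1), (2; 1,1,1,1), (2; 1,1,1,1), (2; 1,1,1,1), (2; 1,1,1,1), (2; 1,1,1,1), (2; 1,1,2), (2; 1,1,2), (2; 1,1,2), (2; 1,1,2,2), (2; 1,2,2,3), (2; 2), (2; 2,3,3,4), (3; 1), (4; —), (4; 2), (5; 1), (5; 1), (5; 1)]


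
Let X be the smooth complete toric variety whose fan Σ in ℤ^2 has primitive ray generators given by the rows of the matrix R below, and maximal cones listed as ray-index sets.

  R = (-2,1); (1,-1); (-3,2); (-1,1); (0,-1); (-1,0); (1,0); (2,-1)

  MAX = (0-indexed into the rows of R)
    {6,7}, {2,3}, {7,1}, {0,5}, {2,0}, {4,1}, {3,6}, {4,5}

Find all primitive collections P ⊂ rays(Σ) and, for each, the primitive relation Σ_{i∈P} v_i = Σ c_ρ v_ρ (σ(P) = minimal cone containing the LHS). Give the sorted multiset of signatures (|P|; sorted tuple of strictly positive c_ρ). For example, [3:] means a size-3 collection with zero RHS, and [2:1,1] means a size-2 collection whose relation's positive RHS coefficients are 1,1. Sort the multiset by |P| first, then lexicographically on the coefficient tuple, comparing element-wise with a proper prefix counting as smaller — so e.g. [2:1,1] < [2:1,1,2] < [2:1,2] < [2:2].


Primitive collections (20):

  • {0,7}:  v_{0} + v_{7} = 0  ⟹  sig = [2:]
  • {1,3}:  v_{1} + v_{3} = 0  ⟹  sig = [2:]
  • {5,6}:  v_{5} + v_{6} = 0  ⟹  sig = [2:]
  • {0,1}:  v_{0} + v_{1} = v_{5}  ⟹  sig = [2:1]
  • {0,3}:  v_{0} + v_{3} = v_{2}  ⟹  sig = [2:1]
  • {0,6}:  v_{0} + v_{6} = v_{3}  ⟹  sig = [2:1]
  • {1,2}:  v_{1} + v_{2} = v_{0}  ⟹  sig = [2:1]
  • {1,5}:  v_{1} + v_{5} = v_{4}  ⟹  sig = [2:1]
  • {1,6}:  v_{1} + v_{6} = v_{7}  ⟹  sig = [2:1]
  • {2,7}:  v_{2} + v_{7} = v_{3}  ⟹  sig = [2:1]
  • {3,4}:  v_{3} + v_{4} = v_{5}  ⟹  sig = [2:1]
  • {3,5}:  v_{3} + v_{5} = v_{0}  ⟹  sig = [2:1]
  • {3,7}:  v_{3} + v_{7} = v_{6}  ⟹  sig = [2:1]
  • {4,6}:  v_{4} + v_{6} = v_{1}  ⟹  sig = [2:1]
  • {5,7}:  v_{5} + v_{7} = v_{1}  ⟹  sig = [2:1]
  • {2,4}:  v_{2} + v_{4} = v_{0} + v_{5}  ⟹  sig = [2:1,1]
  • {0,4}:  v_{0} + v_{4} = 2·v_{5}  ⟹  sig = [2:2]
  • {2,5}:  v_{2} + v_{5} = 2·v_{0}  ⟹  sig = [2:2]
  • {2,6}:  v_{2} + v_{6} = 2·v_{3}  ⟹  sig = [2:2]
  • {4,7}:  v_{4} + v_{7} = 2·v_{1}  ⟹  sig = [2:2]

so the primitive-relation signature multiset is
    [2:]
    [2:]
    [2:]
    [2:1]
    [2:1]
    [2:1]
    [2:1]
    [2:1]
    [2:1]
    [2:1]
    [2:1]
    [2:1]
    [2:1]
    [2:1]
    [2:1]
    [2:1,1]
    [2:2]
    [2:2]
    [2:2]
    [2:2]


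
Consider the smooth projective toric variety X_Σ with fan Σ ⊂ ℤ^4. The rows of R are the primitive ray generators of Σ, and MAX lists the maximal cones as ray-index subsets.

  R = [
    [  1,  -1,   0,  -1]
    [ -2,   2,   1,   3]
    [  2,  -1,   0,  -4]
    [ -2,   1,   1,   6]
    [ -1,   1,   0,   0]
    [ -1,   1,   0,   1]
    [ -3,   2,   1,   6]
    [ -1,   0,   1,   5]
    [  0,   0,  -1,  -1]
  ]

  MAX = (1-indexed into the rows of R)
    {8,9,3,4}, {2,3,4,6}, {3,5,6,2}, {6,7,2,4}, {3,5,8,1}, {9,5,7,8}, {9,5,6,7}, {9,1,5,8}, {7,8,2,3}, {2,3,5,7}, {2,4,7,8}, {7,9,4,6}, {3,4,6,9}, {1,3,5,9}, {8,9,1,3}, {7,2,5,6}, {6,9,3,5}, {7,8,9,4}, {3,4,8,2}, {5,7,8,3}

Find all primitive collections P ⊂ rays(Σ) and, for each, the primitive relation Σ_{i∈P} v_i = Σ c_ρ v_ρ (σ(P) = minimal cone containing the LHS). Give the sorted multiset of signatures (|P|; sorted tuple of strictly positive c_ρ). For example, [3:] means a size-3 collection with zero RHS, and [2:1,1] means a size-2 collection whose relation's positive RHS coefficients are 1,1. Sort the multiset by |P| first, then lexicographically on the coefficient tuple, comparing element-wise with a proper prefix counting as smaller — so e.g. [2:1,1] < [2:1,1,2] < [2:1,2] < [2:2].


Minimal non-faces — 12 found among 9 rays, 20 max cones:

  • {1,6}:  v_{1} + v_{6} = 0  →  sig = [2:]
  • {1,4}:  v_{1} + v_{4} = v_{8}  →  sig = [2:1]
  • {4,5}:  v_{4} + v_{5} = v_{7}  →  sig = [2:1]
  • {6,8}:  v_{6} + v_{8} = v_{4}  →  sig = [2:1]
  • {1,2}:  v_{1} + v_{2} = v_{3} + v_{7}  →  sig = [2:1,1]
  • {1,7}:  v_{1} + v_{7} = v_{5} + v_{8}  →  sig = [2:1,1]
  • {2,9}:  v_{2} + v_{9} = 2·v_{6}  →  sig = [2:2]
  • {3,6,7}:  v_{3} + v_{6} + v_{7} = v_{2}  →  sig = [3:1]
  • {3,7,9}:  v_{3} + v_{7} + v_{9} = v_{6}  →  sig = [3:1]
  • {3,4,7}:  v_{3} + v_{4} + v_{7} = v_{2} + v_{8}  →  sig = [3:1,1]
  • {2,5,8}:  v_{2} + v_{5} + v_{8} = v_{3} + 2·v_{7}  →  sig = [3:1,2]
  • {3,5,8,9}:  v_{3} + v_{5} + v_{8} + v_{9} = 0  →  sig = [4:]

so the primitive-relation signature multiset is
    |P|=2: 7 collections, coeffs (), (1), (1), (1), (1,1), (1,1), (2)
    |P|=3: 4 collections, coeffs (1), (1), (1,1), (1,2)
    |P|=4: 1 collection, coeffs ()


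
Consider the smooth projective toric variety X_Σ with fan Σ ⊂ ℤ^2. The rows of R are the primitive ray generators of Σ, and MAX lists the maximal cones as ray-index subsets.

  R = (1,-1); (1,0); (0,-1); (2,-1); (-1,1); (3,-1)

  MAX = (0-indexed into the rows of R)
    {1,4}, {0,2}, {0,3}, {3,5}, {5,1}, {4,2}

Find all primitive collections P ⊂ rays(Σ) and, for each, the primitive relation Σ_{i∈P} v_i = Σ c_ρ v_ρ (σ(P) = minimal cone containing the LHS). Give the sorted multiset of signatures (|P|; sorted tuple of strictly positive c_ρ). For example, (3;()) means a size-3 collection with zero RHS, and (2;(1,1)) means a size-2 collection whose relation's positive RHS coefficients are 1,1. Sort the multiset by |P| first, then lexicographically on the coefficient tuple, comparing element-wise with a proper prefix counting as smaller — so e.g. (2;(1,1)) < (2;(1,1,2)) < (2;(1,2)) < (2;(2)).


|primitive collections| = 9. Relations:

  P={0,4}:  v_{0} + v_{4} = 0  ⇒ sig = (2;())
  P={0,1}:  v_{0} + v_{1} = v_{3}  ⇒ sig = (2;(1))
  P={1,2}:  v_{1} + v_{2} = v_{0}  ⇒ sig = (2;(1))
  P={1,3}:  v_{1} + v_{3} = v_{5}  ⇒ sig = (2;(1))
  P={3,4}:  v_{3} + v_{4} = v_{1}  ⇒ sig = (2;(1))
  P={2,5}:  v_{2} + v_{5} = v_{0} + v_{3}  ⇒ sig = (2;(1,1))
  P={0,5}:  v_{0} + v_{5} = 2·v_{3}  ⇒ sig = (2;(2))
  P={2,3}:  v_{2} + v_{3} = 2·v_{0}  ⇒ sig = (2;(2))
  P={4,5}:  v_{4} + v_{5} = 2·v_{1}  ⇒ sig = (2;(2))

Signatures (|P|; sorted positive RHS coefficients), sorted:
{ (2;()),  (2;(1)) ×4,  (2;(1,1)),  (2;(2)) ×3 }


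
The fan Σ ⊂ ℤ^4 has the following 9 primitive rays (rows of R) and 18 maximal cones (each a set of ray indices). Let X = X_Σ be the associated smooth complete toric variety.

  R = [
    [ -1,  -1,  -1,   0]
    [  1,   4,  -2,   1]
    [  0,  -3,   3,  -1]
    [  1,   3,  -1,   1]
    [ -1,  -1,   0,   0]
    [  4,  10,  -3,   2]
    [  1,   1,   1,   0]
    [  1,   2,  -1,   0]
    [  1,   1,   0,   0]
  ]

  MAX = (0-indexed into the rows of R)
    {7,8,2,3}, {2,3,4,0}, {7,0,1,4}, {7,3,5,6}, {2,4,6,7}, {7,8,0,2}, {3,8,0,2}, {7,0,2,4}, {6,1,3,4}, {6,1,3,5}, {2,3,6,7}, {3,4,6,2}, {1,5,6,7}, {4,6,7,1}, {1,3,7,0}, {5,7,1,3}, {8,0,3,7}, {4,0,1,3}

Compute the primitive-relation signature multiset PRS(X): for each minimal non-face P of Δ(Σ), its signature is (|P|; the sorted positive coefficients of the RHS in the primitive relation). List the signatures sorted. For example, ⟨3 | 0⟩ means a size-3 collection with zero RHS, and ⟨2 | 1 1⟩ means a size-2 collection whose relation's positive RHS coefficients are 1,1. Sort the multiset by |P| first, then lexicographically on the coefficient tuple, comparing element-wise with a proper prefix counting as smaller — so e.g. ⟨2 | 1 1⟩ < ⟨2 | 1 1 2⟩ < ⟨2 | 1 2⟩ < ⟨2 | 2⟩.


Minimal non-faces — 12 found among 9 rays, 18 max cones:

  • {0,6}:  v_{0} + v_{6} = 0  so sig = ⟨2 | 0⟩
  • {4,8}:  v_{4} + v_{8} = 0  so sig = ⟨2 | 0⟩
  • {1,2}:  v_{1} + v_{2} = v_{6}  so sig = ⟨2 | 1⟩
  • {1,8}:  v_{1} + v_{8} = v_{3} + v_{7}  so sig = ⟨2 | 1 1⟩
  • {0,5}:  v_{0} + v_{5} = v_{1} + v_{3} + v_{7}  so sig = ⟨2 | 1 1 1⟩
  • {6,8}:  v_{6} + v_{8} = v_{2} + v_{3} + v_{7}  so sig = ⟨2 | 1 1 1⟩
  • {2,5}:  v_{2} + v_{5} = v_{3} + 2·v_{6} + v_{7}  so sig = ⟨2 | 1 1 2⟩
  • {4,5}:  v_{4} + v_{5} = 2·v_{1} + v_{6}  so sig = ⟨2 | 1 2⟩
  • {5,8}:  v_{5} + v_{8} = 2·v_{3} + v_{6} + 2·v_{7}  so sig = ⟨2 | 1 2 2⟩
  • {3,4,7}:  v_{3} + v_{4} + v_{7} = v_{1}  so sig = ⟨3 | 1⟩
  • {0,2,3,7}:  v_{0} + v_{2} + v_{3} + v_{7} = v_{8}  so sig = ⟨4 | 1⟩
  • {1,3,6,7}:  v_{1} + v_{3} + v_{6} + v_{7} = v_{5}  so sig = ⟨4 | 1⟩

so the primitive-relation signature multiset is
[⟨2 | 0⟩, ⟨2 | 0⟩, ⟨2 | 1⟩, ⟨2 | 1 1⟩, ⟨2 | 1 1 1⟩, ⟨2 | 1 1 1⟩, ⟨2 | 1 1 2⟩, ⟨2 | 1 2⟩, ⟨2 | 1 2 2⟩, ⟨3 | 1⟩, ⟨4 | 1⟩, ⟨4 | 1⟩]


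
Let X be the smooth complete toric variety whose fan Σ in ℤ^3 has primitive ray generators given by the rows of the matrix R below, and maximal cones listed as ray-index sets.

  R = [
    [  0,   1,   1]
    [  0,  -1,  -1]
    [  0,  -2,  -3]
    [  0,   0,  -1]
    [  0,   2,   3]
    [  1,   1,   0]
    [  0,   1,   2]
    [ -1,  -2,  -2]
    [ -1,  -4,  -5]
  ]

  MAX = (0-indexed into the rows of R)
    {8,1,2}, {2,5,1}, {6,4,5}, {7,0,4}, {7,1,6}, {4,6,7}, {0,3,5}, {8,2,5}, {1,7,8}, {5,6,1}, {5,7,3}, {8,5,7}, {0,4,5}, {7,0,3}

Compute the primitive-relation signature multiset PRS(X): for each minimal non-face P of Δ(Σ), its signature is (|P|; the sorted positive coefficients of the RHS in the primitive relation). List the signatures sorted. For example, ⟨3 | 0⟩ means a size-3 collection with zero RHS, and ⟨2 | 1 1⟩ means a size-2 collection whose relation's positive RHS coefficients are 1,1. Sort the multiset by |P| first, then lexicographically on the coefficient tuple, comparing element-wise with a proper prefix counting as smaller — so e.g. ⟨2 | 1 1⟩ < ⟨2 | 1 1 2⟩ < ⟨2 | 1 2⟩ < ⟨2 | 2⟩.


The 20 primitive collections of Σ (r=9, n=3):

  P = {0,1}:  v_{0} + v_{1} = 0  so sig = ⟨2 | 0⟩
  P = {2,4}:  v_{2} + v_{4} = 0  so sig = ⟨2 | 0⟩
  P = {0,6}:  v_{0} + v_{6} = v_{4}  so sig = ⟨2 | 1⟩
  P = {1,4}:  v_{1} + v_{4} = v_{6}  so sig = ⟨2 | 1⟩
  P = {2,6}:  v_{2} + v_{6} = v_{1}  so sig = ⟨2 | 1⟩
  P = {2,7}:  v_{2} + v_{7} = v_{8}  so sig = ⟨2 | 1⟩
  P = {3,6}:  v_{3} + v_{6} = v_{0}  so sig = ⟨2 | 1⟩
  P = {4,8}:  v_{4} + v_{8} = v_{7}  so sig = ⟨2 | 1⟩
  P = {0,2}:  v_{0} + v_{2} = v_{5} + v_{7}  so sig = ⟨2 | 1 1⟩
  P = {1,3}:  v_{1} + v_{3} = v_{5} + v_{7}  so sig = ⟨2 | 1 1⟩
  P = {6,8}:  v_{6} + v_{8} = v_{1} + v_{7}  so sig = ⟨2 | 1 1⟩
  P = {0,8}:  v_{0} + v_{8} = v_{5} + 2·v_{7}  so sig = ⟨2 | 1 2⟩
  P = {3,4}:  v_{3} + v_{4} = 2·v_{0}  so sig = ⟨2 | 2⟩
  P = {2,3}:  v_{2} + v_{3} = 2·v_{5} + 2·v_{7}  so sig = ⟨2 | 2 2⟩
  P = {3,8}:  v_{3} + v_{8} = 2·v_{5} + 3·v_{7}  so sig = ⟨2 | 2 3⟩
  P = {5,6,7}:  v_{5} + v_{6} + v_{7} = 0  so sig = ⟨3 | 0⟩
  P = {0,5,7}:  v_{0} + v_{5} + v_{7} = v_{3}  so sig = ⟨3 | 1⟩
  P = {1,5,7}:  v_{1} + v_{5} + v_{7} = v_{2}  so sig = ⟨3 | 1⟩
  P = {4,5,7}:  v_{4} + v_{5} + v_{7} = v_{0}  so sig = ⟨3 | 1⟩
  P = {1,5,8}:  v_{1} + v_{5} + v_{8} = 2·v_{2}  so sig = ⟨3 | 2⟩

Hence PRS(X_Σ) =
[⟨2 | 0⟩, ⟨2 | 0⟩, ⟨2 | 1⟩, ⟨2 | 1⟩, ⟨2 | 1⟩, ⟨2 | 1⟩, ⟨2 | 1⟩, ⟨2 | 1⟩, ⟨2 | 1 1⟩, ⟨2 | 1 1⟩, ⟨2 | 1 1⟩, ⟨2 | 1 2⟩, ⟨2 | 2⟩, ⟨2 | 2 2⟩, ⟨2 | 2 3⟩, ⟨3 | 0⟩, ⟨3 | 1⟩, ⟨3 | 1⟩, ⟨3 | 1⟩, ⟨3 | 2⟩]
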